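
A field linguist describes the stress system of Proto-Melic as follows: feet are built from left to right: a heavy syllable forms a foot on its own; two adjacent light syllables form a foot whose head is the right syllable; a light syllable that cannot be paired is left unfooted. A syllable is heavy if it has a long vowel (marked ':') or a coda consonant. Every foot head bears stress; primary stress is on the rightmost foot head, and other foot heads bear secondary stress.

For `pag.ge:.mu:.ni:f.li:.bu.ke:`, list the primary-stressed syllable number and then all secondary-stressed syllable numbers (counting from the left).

Weights: 1 pag H, 2 ge: H, 3 mu: H, 4 ni:f H, 5 li: H, 6 bu L, 7 ke: H.
Parse left to right (heavy = foot alone; LL = one foot; stranded L unfooted): (ˈpag) (ˈge:) (ˈmu:) (ˈni:f) (ˈli:) bu (ˈke:).
Foot heads: 1, 2, 3, 4, 5, 7.
Primary stress on the rightmost head = syllable 7.
Secondary stress on 1, 2, 3, 4, 5: ˌpag.ˌge:.ˌmu:.ˌni:f.ˌli:.bu.ˈke:.

primary 7, secondary 1, 2, 3, 4, 5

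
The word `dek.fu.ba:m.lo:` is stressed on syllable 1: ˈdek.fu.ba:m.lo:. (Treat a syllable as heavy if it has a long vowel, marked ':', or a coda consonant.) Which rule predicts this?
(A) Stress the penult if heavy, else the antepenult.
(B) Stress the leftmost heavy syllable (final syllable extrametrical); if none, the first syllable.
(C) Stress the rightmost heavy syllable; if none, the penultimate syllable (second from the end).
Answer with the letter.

B

Rule A → syllable 3 (observed: 1).
Rule B → syllable 1 ✓.
Rule C → syllable 4 (observed: 1).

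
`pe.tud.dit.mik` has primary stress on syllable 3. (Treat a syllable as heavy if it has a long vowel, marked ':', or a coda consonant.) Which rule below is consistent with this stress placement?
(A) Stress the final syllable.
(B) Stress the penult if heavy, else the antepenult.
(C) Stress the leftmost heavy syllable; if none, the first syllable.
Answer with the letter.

Rule A → syllable 4 (observed: 3).
Rule B → syllable 3 ✓.
Rule C → syllable 2 (observed: 3).

B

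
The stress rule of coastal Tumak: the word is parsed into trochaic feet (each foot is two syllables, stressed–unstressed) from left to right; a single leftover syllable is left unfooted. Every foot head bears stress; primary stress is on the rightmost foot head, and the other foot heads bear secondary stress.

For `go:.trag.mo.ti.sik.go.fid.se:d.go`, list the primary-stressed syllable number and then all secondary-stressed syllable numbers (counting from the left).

Parse left to right into trochaic (ˈσσ) feet: (ˈgo:.trag) (ˈmo.ti) (ˈsik.go) (ˈfid.se:d) go. Syllable 9 is left unfooted.
Foot heads (stressed positions): 1, 3, 5, 7.
End Rule Rightmost: primary stress on the rightmost head = syllable 7.
Secondary stress on 1, 3, 5: ˌgo:.trag.ˌmo.ti.ˌsik.go.ˈfid.se:d.go.

primary 7, secondary 1, 3, 5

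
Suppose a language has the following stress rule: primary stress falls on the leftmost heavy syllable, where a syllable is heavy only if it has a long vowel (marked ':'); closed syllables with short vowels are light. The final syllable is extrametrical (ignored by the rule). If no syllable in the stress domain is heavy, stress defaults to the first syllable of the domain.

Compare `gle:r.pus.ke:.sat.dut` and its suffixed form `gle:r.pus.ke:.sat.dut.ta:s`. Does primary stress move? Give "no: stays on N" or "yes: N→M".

no: stays on 1

Base `gle:r.pus.ke:.sat.dut` (5 syllables):
  The final syllable (5, dut) is extrametrical; the stress domain is syllables 1–4.
  Weights: 1 gle:r H, 2 pus L, 3 ke: H, 4 sat L.
  Heavy syllables in the domain: 1, 3. The leftmost is syllable 1 (gle:r).
  → primary stress on syllable 1.
Suffixed `gle:r.pus.ke:.sat.dut.ta:s` (6 syllables):
  The final syllable (6, ta:s) is extrametrical; the stress domain is syllables 1–5.
  Weights: 1 gle:r H, 2 pus L, 3 ke: H, 4 sat L, 5 dut L.
  Heavy syllables in the domain: 1, 3. The leftmost is syllable 1 (gle:r).
  → primary stress on syllable 1.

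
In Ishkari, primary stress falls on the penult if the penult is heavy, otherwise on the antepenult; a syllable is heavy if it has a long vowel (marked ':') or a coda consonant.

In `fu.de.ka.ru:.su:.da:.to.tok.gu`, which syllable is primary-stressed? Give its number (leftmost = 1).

Weights: 7 to L, 8 tok H, 9 gu L.
The penult (syllable 8, tok) is heavy, so it takes stress.
Primary stress: syllable 8 → fu.de.ka.ru:.su:.da:.to.ˈtok.gu.

8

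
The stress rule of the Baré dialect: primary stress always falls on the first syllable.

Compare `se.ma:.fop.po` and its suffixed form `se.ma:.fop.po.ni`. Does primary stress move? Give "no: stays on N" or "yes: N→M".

no: stays on 1

Base `se.ma:.fop.po` (4 syllables):
  The word has 4 syllables; the first syllable is syllable 1 (se).
  → primary stress on syllable 1.
Suffixed `se.ma:.fop.po.ni` (5 syllables):
  The word has 5 syllables; the first syllable is syllable 1 (se).
  → primary stress on syllable 1.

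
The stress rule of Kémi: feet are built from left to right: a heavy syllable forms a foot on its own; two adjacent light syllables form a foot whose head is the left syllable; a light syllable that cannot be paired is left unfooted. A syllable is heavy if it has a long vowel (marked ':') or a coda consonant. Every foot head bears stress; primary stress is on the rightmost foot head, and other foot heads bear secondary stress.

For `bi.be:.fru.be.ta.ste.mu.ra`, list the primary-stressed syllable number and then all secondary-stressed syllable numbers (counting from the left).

primary 7, secondary 2, 3, 5

Weights: 1 bi L, 2 be: H, 3 fru L, 4 be L, 5 ta L, 6 ste L, 7 mu L, 8 ra L.
Parse left to right (heavy = foot alone; LL = one foot; stranded L unfooted): bi (ˈbe:) (ˈfru.be) (ˈta.ste) (ˈmu.ra).
Foot heads: 2, 3, 5, 7.
Primary stress on the rightmost head = syllable 7.
Secondary stress on 2, 3, 5: bi.ˌbe:.ˌfru.be.ˌta.ste.ˈmu.ra.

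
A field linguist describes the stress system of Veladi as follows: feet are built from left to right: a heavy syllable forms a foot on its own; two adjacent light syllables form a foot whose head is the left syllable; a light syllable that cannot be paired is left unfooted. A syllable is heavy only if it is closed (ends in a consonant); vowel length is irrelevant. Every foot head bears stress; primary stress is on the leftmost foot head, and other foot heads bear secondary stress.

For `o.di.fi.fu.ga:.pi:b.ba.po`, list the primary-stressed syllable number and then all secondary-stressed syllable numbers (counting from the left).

Weights: 1 o L, 2 di L, 3 fi L, 4 fu L, 5 ga: L, 6 pi:b H, 7 ba L, 8 po L.
Parse left to right (heavy = foot alone; LL = one foot; stranded L unfooted): (ˈo.di) (ˈfi.fu) ga: (ˈpi:b) (ˈba.po).
Foot heads: 1, 3, 6, 7.
Primary stress on the leftmost head = syllable 1.
Secondary stress on 3, 6, 7: ˈo.di.ˌfi.fu.ga:.ˌpi:b.ˌba.po.

primary 1, secondary 3, 6, 7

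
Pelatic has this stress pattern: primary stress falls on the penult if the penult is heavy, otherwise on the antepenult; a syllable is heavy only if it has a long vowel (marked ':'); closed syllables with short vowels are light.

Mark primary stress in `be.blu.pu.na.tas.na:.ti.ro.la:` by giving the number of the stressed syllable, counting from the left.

7

Weights: 7 ti L, 8 ro L, 9 la: H.
The penult (syllable 8, ro) is light, so stress falls on the antepenult (syllable 7, ti).
Primary stress: syllable 7 → be.blu.pu.na.tas.na:.ˈti.ro.la:.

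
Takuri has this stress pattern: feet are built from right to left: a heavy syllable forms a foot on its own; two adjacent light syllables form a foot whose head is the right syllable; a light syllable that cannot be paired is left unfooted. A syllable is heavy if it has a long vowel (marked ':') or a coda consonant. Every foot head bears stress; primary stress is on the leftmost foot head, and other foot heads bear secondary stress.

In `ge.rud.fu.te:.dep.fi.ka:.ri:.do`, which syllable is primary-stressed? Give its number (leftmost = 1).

Weights: 1 ge L, 2 rud H, 3 fu L, 4 te: H, 5 dep H, 6 fi L, 7 ka: H, 8 ri: H, 9 do L.
Parse right to left (heavy = foot alone; LL = one foot; stranded L unfooted): ge (ˈrud) fu (ˈte:) (ˈdep) fi (ˈka:) (ˈri:) do.
Foot heads: 2, 4, 5, 7, 8.
Primary stress on the leftmost head = syllable 2.
Primary stress: syllable 2 → ge.ˈrud.fu.te:.dep.fi.ka:.ri:.do.

2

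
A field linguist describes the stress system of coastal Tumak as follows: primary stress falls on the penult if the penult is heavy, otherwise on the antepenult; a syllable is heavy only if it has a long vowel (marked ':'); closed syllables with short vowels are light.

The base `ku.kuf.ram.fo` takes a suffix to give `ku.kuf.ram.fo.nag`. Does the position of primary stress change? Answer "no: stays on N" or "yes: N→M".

yes: 2→3

Base `ku.kuf.ram.fo` (4 syllables):
  Weights: 2 kuf L, 3 ram L, 4 fo L.
  The penult (syllable 3, ram) is light, so stress falls on the antepenult (syllable 2, kuf).
  → primary stress on syllable 2.
Suffixed `ku.kuf.ram.fo.nag` (5 syllables):
  Weights: 3 ram L, 4 fo L, 5 nag L.
  The penult (syllable 4, fo) is light, so stress falls on the antepenult (syllable 3, ram).
  → primary stress on syllable 3.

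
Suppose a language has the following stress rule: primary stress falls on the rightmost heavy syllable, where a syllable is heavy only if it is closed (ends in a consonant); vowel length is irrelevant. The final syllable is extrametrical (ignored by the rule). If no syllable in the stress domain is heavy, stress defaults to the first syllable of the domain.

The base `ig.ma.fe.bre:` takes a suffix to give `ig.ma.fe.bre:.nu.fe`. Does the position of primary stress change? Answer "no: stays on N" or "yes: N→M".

Base `ig.ma.fe.bre:` (4 syllables):
  The final syllable (4, bre:) is extrametrical; the stress domain is syllables 1–3.
  Weights: 1 ig H, 2 ma L, 3 fe L.
  Heavy syllables in the domain: 1. The rightmost is syllable 1 (ig).
  → primary stress on syllable 1.
Suffixed `ig.ma.fe.bre:.nu.fe` (6 syllables):
  The final syllable (6, fe) is extrametrical; the stress domain is syllables 1–5.
  Weights: 1 ig H, 2 ma L, 3 fe L, 4 bre: L, 5 nu L.
  Heavy syllables in the domain: 1. The rightmost is syllable 1 (ig).
  → primary stress on syllable 1.

no: stays on 1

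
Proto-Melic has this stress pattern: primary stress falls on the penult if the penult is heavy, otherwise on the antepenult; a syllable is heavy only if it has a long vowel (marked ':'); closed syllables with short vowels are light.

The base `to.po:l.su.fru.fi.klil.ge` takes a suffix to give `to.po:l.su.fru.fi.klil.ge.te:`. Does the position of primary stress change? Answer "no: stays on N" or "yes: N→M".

Base `to.po:l.su.fru.fi.klil.ge` (7 syllables):
  Weights: 5 fi L, 6 klil L, 7 ge L.
  The penult (syllable 6, klil) is light, so stress falls on the antepenult (syllable 5, fi).
  → primary stress on syllable 5.
Suffixed `to.po:l.su.fru.fi.klil.ge.te:` (8 syllables):
  Weights: 6 klil L, 7 ge L, 8 te: H.
  The penult (syllable 7, ge) is light, so stress falls on the antepenult (syllable 6, klil).
  → primary stress on syllable 6.

yes: 5→6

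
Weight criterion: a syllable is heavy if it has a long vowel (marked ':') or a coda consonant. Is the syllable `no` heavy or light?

`no`: short vowel, open (no coda). Short vowel, open → light.

light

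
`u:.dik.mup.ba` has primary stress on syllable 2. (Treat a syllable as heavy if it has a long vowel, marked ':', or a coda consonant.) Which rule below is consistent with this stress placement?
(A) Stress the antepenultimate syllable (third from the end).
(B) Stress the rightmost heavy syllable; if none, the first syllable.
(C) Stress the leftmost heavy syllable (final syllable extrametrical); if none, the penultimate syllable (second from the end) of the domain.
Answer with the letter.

Rule A → syllable 2 ✓.
Rule B → syllable 3 (observed: 2).
Rule C → syllable 1 (observed: 2).

A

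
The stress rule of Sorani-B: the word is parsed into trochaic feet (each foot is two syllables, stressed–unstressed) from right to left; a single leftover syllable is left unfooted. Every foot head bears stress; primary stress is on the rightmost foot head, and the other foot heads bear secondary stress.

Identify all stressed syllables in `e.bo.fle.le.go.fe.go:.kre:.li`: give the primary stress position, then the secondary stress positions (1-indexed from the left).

primary 8, secondary 2, 4, 6

Parse right to left into trochaic (ˈσσ) feet: e (ˈbo.fle) (ˈle.go) (ˈfe.go:) (ˈkre:.li). Syllable 1 is left unfooted.
Foot heads (stressed positions): 2, 4, 6, 8.
End Rule Rightmost: primary stress on the rightmost head = syllable 8.
Secondary stress on 2, 4, 6: e.ˌbo.fle.ˌle.go.ˌfe.go:.ˈkre:.li.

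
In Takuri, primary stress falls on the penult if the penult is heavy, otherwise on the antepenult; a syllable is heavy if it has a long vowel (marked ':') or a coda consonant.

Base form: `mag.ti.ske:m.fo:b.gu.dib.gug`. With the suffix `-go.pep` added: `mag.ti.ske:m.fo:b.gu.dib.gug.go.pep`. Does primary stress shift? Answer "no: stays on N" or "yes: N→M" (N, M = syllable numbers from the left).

Base `mag.ti.ske:m.fo:b.gu.dib.gug` (7 syllables):
  Weights: 5 gu L, 6 dib H, 7 gug H.
  The penult (syllable 6, dib) is heavy, so it takes stress.
  → primary stress on syllable 6.
Suffixed `mag.ti.ske:m.fo:b.gu.dib.gug.go.pep` (9 syllables):
  Weights: 7 gug H, 8 go L, 9 pep H.
  The penult (syllable 8, go) is light, so stress falls on the antepenult (syllable 7, gug).
  → primary stress on syllable 7.

yes: 6→7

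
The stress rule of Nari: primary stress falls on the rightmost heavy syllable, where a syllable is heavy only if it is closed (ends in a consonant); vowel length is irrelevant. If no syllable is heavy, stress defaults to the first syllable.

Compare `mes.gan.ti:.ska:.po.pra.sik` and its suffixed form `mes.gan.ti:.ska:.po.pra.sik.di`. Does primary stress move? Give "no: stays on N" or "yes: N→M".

Base `mes.gan.ti:.ska:.po.pra.sik` (7 syllables):
  Weights: 1 mes H, 2 gan H, 3 ti: L, 4 ska: L, 5 po L, 6 pra L, 7 sik H.
  Heavy syllables in the domain: 1, 2, 7. The rightmost is syllable 7 (sik).
  → primary stress on syllable 7.
Suffixed `mes.gan.ti:.ska:.po.pra.sik.di` (8 syllables):
  Weights: 1 mes H, 2 gan H, 3 ti: L, 4 ska: L, 5 po L, 6 pra L, 7 sik H, 8 di L.
  Heavy syllables in the domain: 1, 2, 7. The rightmost is syllable 7 (sik).
  → primary stress on syllable 7.

no: stays on 7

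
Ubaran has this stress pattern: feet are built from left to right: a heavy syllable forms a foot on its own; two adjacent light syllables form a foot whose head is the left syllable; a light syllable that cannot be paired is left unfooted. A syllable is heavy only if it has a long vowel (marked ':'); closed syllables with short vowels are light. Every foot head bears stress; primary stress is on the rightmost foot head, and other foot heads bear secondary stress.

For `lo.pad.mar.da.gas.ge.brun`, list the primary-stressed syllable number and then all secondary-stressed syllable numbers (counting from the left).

primary 5, secondary 1, 3

Weights: 1 lo L, 2 pad L, 3 mar L, 4 da L, 5 gas L, 6 ge L, 7 brun L.
Parse left to right (heavy = foot alone; LL = one foot; stranded L unfooted): (ˈlo.pad) (ˈmar.da) (ˈgas.ge) brun.
Foot heads: 1, 3, 5.
Primary stress on the rightmost head = syllable 5.
Secondary stress on 1, 3: ˌlo.pad.ˌmar.da.ˈgas.ge.brun.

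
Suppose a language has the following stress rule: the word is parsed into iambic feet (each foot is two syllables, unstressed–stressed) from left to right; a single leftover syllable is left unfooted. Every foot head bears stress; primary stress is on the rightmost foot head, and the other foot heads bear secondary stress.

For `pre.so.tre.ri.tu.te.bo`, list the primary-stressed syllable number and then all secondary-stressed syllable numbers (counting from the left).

primary 6, secondary 2, 4

Parse left to right into iambic (σˈσ) feet: (pre.ˈso) (tre.ˈri) (tu.ˈte) bo. Syllable 7 is left unfooted.
Foot heads (stressed positions): 2, 4, 6.
End Rule Rightmost: primary stress on the rightmost head = syllable 6.
Secondary stress on 2, 4: pre.ˌso.tre.ˌri.tu.ˈte.bo.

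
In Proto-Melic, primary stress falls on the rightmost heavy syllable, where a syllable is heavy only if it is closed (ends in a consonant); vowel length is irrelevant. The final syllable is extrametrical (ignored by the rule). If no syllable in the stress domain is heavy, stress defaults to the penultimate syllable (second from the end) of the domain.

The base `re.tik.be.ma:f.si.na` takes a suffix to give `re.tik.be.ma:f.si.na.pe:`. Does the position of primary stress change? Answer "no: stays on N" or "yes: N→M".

Base `re.tik.be.ma:f.si.na` (6 syllables):
  The final syllable (6, na) is extrametrical; the stress domain is syllables 1–5.
  Weights: 1 re L, 2 tik H, 3 be L, 4 ma:f H, 5 si L.
  Heavy syllables in the domain: 2, 4. The rightmost is syllable 4 (ma:f).
  → primary stress on syllable 4.
Suffixed `re.tik.be.ma:f.si.na.pe:` (7 syllables):
  The final syllable (7, pe:) is extrametrical; the stress domain is syllables 1–6.
  Weights: 1 re L, 2 tik H, 3 be L, 4 ma:f H, 5 si L, 6 na L.
  Heavy syllables in the domain: 2, 4. The rightmost is syllable 4 (ma:f).
  → primary stress on syllable 4.

no: stays on 4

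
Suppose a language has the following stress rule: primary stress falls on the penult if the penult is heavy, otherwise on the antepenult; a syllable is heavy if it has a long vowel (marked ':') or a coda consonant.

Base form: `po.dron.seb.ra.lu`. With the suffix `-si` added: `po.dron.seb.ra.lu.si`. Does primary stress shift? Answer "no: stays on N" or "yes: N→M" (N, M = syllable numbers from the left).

Base `po.dron.seb.ra.lu` (5 syllables):
  Weights: 3 seb H, 4 ra L, 5 lu L.
  The penult (syllable 4, ra) is light, so stress falls on the antepenult (syllable 3, seb).
  → primary stress on syllable 3.
Suffixed `po.dron.seb.ra.lu.si` (6 syllables):
  Weights: 4 ra L, 5 lu L, 6 si L.
  The penult (syllable 5, lu) is light, so stress falls on the antepenult (syllable 4, ra).
  → primary stress on syllable 4.

yes: 3→4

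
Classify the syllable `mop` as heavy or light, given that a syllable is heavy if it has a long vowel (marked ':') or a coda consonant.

`mop`: short vowel, closed (coda /p/). Closed → heavy.

heavy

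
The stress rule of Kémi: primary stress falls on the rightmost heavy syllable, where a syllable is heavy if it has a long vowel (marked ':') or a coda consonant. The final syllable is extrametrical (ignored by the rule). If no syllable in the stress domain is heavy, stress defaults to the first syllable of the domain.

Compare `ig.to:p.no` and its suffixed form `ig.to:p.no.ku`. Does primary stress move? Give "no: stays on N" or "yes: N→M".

no: stays on 2

Base `ig.to:p.no` (3 syllables):
  The final syllable (3, no) is extrametrical; the stress domain is syllables 1–2.
  Weights: 1 ig H, 2 to:p H.
  Heavy syllables in the domain: 1, 2. The rightmost is syllable 2 (to:p).
  → primary stress on syllable 2.
Suffixed `ig.to:p.no.ku` (4 syllables):
  The final syllable (4, ku) is extrametrical; the stress domain is syllables 1–3.
  Weights: 1 ig H, 2 to:p H, 3 no L.
  Heavy syllables in the domain: 1, 2. The rightmost is syllable 2 (to:p).
  → primary stress on syllable 2.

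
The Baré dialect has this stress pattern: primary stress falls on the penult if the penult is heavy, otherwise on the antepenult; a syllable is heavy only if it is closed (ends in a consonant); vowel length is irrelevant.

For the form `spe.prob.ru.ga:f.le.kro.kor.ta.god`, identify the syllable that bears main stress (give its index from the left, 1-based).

7

Weights: 7 kor H, 8 ta L, 9 god H.
The penult (syllable 8, ta) is light, so stress falls on the antepenult (syllable 7, kor).
Primary stress: syllable 7 → spe.prob.ru.ga:f.le.kro.ˈkor.ta.god.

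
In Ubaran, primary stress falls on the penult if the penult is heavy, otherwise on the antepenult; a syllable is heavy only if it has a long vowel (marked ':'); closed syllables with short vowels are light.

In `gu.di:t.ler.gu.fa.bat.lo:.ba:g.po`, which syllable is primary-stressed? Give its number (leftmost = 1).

Weights: 7 lo: H, 8 ba:g H, 9 po L.
The penult (syllable 8, ba:g) is heavy, so it takes stress.
Primary stress: syllable 8 → gu.di:t.ler.gu.fa.bat.lo:.ˈba:g.po.

8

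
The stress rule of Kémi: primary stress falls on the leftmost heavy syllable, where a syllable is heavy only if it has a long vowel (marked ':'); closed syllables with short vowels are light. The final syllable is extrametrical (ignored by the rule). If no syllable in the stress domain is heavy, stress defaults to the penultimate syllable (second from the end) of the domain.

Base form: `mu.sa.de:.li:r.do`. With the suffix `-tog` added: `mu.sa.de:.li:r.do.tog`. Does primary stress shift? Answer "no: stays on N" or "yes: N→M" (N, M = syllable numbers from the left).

Base `mu.sa.de:.li:r.do` (5 syllables):
  The final syllable (5, do) is extrametrical; the stress domain is syllables 1–4.
  Weights: 1 mu L, 2 sa L, 3 de: H, 4 li:r H.
  Heavy syllables in the domain: 3, 4. The leftmost is syllable 3 (de:).
  → primary stress on syllable 3.
Suffixed `mu.sa.de:.li:r.do.tog` (6 syllables):
  The final syllable (6, tog) is extrametrical; the stress domain is syllables 1–5.
  Weights: 1 mu L, 2 sa L, 3 de: H, 4 li:r H, 5 do L.
  Heavy syllables in the domain: 3, 4. The leftmost is syllable 3 (de:).
  → primary stress on syllable 3.

no: stays on 3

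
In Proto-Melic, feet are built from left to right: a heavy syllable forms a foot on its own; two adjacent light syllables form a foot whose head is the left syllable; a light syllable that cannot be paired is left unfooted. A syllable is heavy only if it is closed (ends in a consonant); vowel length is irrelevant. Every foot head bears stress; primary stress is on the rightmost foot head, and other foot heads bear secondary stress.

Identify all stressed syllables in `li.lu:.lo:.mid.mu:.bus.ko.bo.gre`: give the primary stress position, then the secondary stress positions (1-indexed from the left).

Weights: 1 li L, 2 lu: L, 3 lo: L, 4 mid H, 5 mu: L, 6 bus H, 7 ko L, 8 bo L, 9 gre L.
Parse left to right (heavy = foot alone; LL = one foot; stranded L unfooted): (ˈli.lu:) lo: (ˈmid) mu: (ˈbus) (ˈko.bo) gre.
Foot heads: 1, 4, 6, 7.
Primary stress on the rightmost head = syllable 7.
Secondary stress on 1, 4, 6: ˌli.lu:.lo:.ˌmid.mu:.ˌbus.ˈko.bo.gre.

primary 7, secondary 1, 4, 6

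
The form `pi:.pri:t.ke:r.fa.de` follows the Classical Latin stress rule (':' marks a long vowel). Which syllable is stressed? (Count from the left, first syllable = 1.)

3

Classical Latin: stress the penult if heavy (long vowel or closed), else the antepenult.
Weights: 3 ke:r H, 4 fa L, 5 de L.
The penult (syllable 4, fa) is light, so stress falls on the antepenult (syllable 3, ke:r).
Stress on syllable 3: pi:.pri:t.ˈke:r.fa.de.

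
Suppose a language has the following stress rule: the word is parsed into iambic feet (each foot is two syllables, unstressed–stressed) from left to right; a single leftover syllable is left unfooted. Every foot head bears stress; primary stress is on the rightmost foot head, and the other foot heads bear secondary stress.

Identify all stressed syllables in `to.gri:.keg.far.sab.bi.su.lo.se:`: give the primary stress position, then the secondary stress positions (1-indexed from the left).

Parse left to right into iambic (σˈσ) feet: (to.ˈgri:) (keg.ˈfar) (sab.ˈbi) (su.ˈlo) se:. Syllable 9 is left unfooted.
Foot heads (stressed positions): 2, 4, 6, 8.
End Rule Rightmost: primary stress on the rightmost head = syllable 8.
Secondary stress on 2, 4, 6: to.ˌgri:.keg.ˌfar.sab.ˌbi.su.ˈlo.se:.

primary 8, secondary 2, 4, 6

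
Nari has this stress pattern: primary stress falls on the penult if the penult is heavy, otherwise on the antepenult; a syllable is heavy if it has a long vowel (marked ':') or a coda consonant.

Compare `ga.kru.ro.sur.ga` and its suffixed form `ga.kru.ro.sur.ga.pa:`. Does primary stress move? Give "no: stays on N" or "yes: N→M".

no: stays on 4

Base `ga.kru.ro.sur.ga` (5 syllables):
  Weights: 3 ro L, 4 sur H, 5 ga L.
  The penult (syllable 4, sur) is heavy, so it takes stress.
  → primary stress on syllable 4.
Suffixed `ga.kru.ro.sur.ga.pa:` (6 syllables):
  Weights: 4 sur H, 5 ga L, 6 pa: H.
  The penult (syllable 5, ga) is light, so stress falls on the antepenult (syllable 4, sur).
  → primary stress on syllable 4.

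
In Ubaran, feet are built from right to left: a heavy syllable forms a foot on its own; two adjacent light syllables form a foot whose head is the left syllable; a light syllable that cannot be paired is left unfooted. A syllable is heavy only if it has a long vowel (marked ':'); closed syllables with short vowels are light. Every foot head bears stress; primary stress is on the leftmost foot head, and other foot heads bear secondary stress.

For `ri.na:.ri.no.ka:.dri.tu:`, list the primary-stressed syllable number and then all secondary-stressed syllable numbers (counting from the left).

Weights: 1 ri L, 2 na: H, 3 ri L, 4 no L, 5 ka: H, 6 dri L, 7 tu: H.
Parse right to left (heavy = foot alone; LL = one foot; stranded L unfooted): ri (ˈna:) (ˈri.no) (ˈka:) dri (ˈtu:).
Foot heads: 2, 3, 5, 7.
Primary stress on the leftmost head = syllable 2.
Secondary stress on 3, 5, 7: ri.ˈna:.ˌri.no.ˌka:.dri.ˌtu:.

primary 2, secondary 3, 5, 7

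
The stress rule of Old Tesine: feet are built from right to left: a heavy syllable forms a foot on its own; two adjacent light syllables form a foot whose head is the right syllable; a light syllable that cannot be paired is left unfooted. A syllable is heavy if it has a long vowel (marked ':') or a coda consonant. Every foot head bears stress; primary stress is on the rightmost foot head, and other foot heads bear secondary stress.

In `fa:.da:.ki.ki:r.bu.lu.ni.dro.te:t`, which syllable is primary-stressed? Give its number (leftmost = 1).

Weights: 1 fa: H, 2 da: H, 3 ki L, 4 ki:r H, 5 bu L, 6 lu L, 7 ni L, 8 dro L, 9 te:t H.
Parse right to left (heavy = foot alone; LL = one foot; stranded L unfooted): (ˈfa:) (ˈda:) ki (ˈki:r) (bu.ˈlu) (ni.ˈdro) (ˈte:t).
Foot heads: 1, 2, 4, 6, 8, 9.
Primary stress on the rightmost head = syllable 9.
Primary stress: syllable 9 → fa:.da:.ki.ki:r.bu.lu.ni.dro.ˈte:t.

9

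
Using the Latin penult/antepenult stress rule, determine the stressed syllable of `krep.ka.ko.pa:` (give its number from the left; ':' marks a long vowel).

2

Classical Latin: stress the penult if heavy (long vowel or closed), else the antepenult.
Weights: 2 ka L, 3 ko L, 4 pa: H.
The penult (syllable 3, ko) is light, so stress falls on the antepenult (syllable 2, ka).
Stress on syllable 2: krep.ˈka.ko.pa:.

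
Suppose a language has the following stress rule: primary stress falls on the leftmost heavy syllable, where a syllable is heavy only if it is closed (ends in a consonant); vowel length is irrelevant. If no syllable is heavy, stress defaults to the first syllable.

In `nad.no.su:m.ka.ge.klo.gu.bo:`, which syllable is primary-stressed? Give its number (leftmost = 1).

1

Weights: 1 nad H, 2 no L, 3 su:m H, 4 ka L, 5 ge L, 6 klo L, 7 gu L, 8 bo: L.
Heavy syllables in the domain: 1, 3. The leftmost is syllable 1 (nad).
Primary stress: syllable 1 → ˈnad.no.su:m.ka.ge.klo.gu.bo:.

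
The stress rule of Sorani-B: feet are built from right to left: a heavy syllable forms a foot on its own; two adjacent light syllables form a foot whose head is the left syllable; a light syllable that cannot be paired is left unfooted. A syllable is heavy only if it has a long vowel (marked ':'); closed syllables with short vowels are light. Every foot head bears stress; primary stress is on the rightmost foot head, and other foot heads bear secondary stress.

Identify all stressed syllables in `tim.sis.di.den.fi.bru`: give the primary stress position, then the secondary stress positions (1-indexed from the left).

Weights: 1 tim L, 2 sis L, 3 di L, 4 den L, 5 fi L, 6 bru L.
Parse right to left (heavy = foot alone; LL = one foot; stranded L unfooted): (ˈtim.sis) (ˈdi.den) (ˈfi.bru).
Foot heads: 1, 3, 5.
Primary stress on the rightmost head = syllable 5.
Secondary stress on 1, 3: ˌtim.sis.ˌdi.den.ˈfi.bru.

primary 5, secondary 1, 3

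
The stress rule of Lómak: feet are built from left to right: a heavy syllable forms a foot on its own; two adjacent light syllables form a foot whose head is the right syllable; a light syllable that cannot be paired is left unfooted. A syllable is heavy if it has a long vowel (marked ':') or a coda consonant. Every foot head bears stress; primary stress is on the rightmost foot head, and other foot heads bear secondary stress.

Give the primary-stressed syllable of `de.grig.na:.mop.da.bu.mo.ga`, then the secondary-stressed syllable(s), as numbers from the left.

Weights: 1 de L, 2 grig H, 3 na: H, 4 mop H, 5 da L, 6 bu L, 7 mo L, 8 ga L.
Parse left to right (heavy = foot alone; LL = one foot; stranded L unfooted): de (ˈgrig) (ˈna:) (ˈmop) (da.ˈbu) (mo.ˈga).
Foot heads: 2, 3, 4, 6, 8.
Primary stress on the rightmost head = syllable 8.
Secondary stress on 2, 3, 4, 6: de.ˌgrig.ˌna:.ˌmop.da.ˌbu.mo.ˈga.

primary 8, secondary 2, 3, 4, 6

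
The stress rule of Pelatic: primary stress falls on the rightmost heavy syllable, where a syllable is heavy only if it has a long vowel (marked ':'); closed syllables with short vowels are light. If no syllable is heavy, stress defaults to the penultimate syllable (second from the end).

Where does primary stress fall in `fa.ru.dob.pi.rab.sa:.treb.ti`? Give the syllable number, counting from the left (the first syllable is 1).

Weights: 1 fa L, 2 ru L, 3 dob L, 4 pi L, 5 rab L, 6 sa: H, 7 treb L, 8 ti L.
Heavy syllables in the domain: 6. The rightmost is syllable 6 (sa:).
Primary stress: syllable 6 → fa.ru.dob.pi.rab.ˈsa:.treb.ti.

6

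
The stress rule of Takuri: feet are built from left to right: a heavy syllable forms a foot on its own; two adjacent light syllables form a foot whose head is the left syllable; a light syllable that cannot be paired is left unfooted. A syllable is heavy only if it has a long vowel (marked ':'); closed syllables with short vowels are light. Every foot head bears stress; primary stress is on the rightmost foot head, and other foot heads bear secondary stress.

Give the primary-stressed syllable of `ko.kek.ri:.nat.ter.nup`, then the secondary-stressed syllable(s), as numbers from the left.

Weights: 1 ko L, 2 kek L, 3 ri: H, 4 nat L, 5 ter L, 6 nup L.
Parse left to right (heavy = foot alone; LL = one foot; stranded L unfooted): (ˈko.kek) (ˈri:) (ˈnat.ter) nup.
Foot heads: 1, 3, 4.
Primary stress on the rightmost head = syllable 4.
Secondary stress on 1, 3: ˌko.kek.ˌri:.ˈnat.ter.nup.

primary 4, secondary 1, 3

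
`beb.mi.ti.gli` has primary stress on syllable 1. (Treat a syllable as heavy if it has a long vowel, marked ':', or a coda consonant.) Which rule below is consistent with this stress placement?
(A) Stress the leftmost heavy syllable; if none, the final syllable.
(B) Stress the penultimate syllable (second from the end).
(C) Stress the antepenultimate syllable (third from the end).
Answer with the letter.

A

Rule A → syllable 1 ✓.
Rule B → syllable 3 (observed: 1).
Rule C → syllable 2 (observed: 1).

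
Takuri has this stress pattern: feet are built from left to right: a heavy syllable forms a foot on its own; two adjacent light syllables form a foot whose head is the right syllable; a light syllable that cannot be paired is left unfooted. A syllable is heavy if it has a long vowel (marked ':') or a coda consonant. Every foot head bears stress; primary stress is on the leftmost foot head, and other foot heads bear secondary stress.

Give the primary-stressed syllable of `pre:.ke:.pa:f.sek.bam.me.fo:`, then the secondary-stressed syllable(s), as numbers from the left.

primary 1, secondary 2, 3, 4, 5, 7

Weights: 1 pre: H, 2 ke: H, 3 pa:f H, 4 sek H, 5 bam H, 6 me L, 7 fo: H.
Parse left to right (heavy = foot alone; LL = one foot; stranded L unfooted): (ˈpre:) (ˈke:) (ˈpa:f) (ˈsek) (ˈbam) me (ˈfo:).
Foot heads: 1, 2, 3, 4, 5, 7.
Primary stress on the leftmost head = syllable 1.
Secondary stress on 2, 3, 4, 5, 7: ˈpre:.ˌke:.ˌpa:f.ˌsek.ˌbam.me.ˌfo:.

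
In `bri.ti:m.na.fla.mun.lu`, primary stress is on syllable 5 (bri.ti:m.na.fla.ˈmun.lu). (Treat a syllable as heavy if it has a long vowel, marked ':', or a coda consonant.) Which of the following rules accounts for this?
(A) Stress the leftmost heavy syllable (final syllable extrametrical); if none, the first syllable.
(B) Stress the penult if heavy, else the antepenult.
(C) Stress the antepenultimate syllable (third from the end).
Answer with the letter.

B

Rule A → syllable 2 (observed: 5).
Rule B → syllable 5 ✓.
Rule C → syllable 4 (observed: 5).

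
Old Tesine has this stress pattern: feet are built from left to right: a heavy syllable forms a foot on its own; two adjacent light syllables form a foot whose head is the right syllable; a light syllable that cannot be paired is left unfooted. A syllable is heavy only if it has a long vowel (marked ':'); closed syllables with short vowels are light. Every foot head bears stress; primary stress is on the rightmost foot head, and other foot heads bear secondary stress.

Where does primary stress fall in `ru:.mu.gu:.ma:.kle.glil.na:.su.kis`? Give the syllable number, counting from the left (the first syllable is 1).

9

Weights: 1 ru: H, 2 mu L, 3 gu: H, 4 ma: H, 5 kle L, 6 glil L, 7 na: H, 8 su L, 9 kis L.
Parse left to right (heavy = foot alone; LL = one foot; stranded L unfooted): (ˈru:) mu (ˈgu:) (ˈma:) (kle.ˈglil) (ˈna:) (su.ˈkis).
Foot heads: 1, 3, 4, 6, 7, 9.
Primary stress on the rightmost head = syllable 9.
Primary stress: syllable 9 → ru:.mu.gu:.ma:.kle.glil.na:.su.ˈkis.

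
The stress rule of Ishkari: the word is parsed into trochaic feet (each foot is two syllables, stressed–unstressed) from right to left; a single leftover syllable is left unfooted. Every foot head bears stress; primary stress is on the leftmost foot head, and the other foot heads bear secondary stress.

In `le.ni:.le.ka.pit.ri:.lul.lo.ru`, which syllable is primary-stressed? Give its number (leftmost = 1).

Parse right to left into trochaic (ˈσσ) feet: le (ˈni:.le) (ˈka.pit) (ˈri:.lul) (ˈlo.ru). Syllable 1 is left unfooted.
Foot heads (stressed positions): 2, 4, 6, 8.
End Rule Leftmost: primary stress on the leftmost head = syllable 2.
Primary stress: syllable 2 → le.ˈni:.le.ka.pit.ri:.lul.lo.ru.

2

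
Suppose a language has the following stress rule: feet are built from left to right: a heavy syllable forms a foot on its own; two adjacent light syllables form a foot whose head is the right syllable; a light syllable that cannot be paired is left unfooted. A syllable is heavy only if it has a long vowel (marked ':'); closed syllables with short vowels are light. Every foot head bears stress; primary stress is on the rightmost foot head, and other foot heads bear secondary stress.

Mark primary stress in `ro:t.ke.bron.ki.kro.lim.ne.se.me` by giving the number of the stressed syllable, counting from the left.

9

Weights: 1 ro:t H, 2 ke L, 3 bron L, 4 ki L, 5 kro L, 6 lim L, 7 ne L, 8 se L, 9 me L.
Parse left to right (heavy = foot alone; LL = one foot; stranded L unfooted): (ˈro:t) (ke.ˈbron) (ki.ˈkro) (lim.ˈne) (se.ˈme).
Foot heads: 1, 3, 5, 7, 9.
Primary stress on the rightmost head = syllable 9.
Primary stress: syllable 9 → ro:t.ke.bron.ki.kro.lim.ne.se.ˈme.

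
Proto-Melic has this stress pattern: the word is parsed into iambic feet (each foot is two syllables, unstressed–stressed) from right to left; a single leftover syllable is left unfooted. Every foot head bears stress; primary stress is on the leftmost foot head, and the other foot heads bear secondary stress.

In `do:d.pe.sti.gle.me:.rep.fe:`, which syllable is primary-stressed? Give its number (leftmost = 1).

Parse right to left into iambic (σˈσ) feet: do:d (pe.ˈsti) (gle.ˈme:) (rep.ˈfe:). Syllable 1 is left unfooted.
Foot heads (stressed positions): 3, 5, 7.
End Rule Leftmost: primary stress on the leftmost head = syllable 3.
Primary stress: syllable 3 → do:d.pe.ˈsti.gle.me:.rep.fe:.

3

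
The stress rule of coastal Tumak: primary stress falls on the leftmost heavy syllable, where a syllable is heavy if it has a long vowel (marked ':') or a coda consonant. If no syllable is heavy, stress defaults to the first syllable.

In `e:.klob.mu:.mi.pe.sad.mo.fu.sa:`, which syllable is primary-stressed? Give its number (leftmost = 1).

Weights: 1 e: H, 2 klob H, 3 mu: H, 4 mi L, 5 pe L, 6 sad H, 7 mo L, 8 fu L, 9 sa: H.
Heavy syllables in the domain: 1, 2, 3, 6, 9. The leftmost is syllable 1 (e:).
Primary stress: syllable 1 → ˈe:.klob.mu:.mi.pe.sad.mo.fu.sa:.

1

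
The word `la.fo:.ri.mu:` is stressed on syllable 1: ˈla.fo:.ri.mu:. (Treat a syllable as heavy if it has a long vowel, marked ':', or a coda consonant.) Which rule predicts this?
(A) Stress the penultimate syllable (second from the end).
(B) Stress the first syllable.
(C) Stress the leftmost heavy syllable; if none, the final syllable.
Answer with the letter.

B

Rule A → syllable 3 (observed: 1).
Rule B → syllable 1 ✓.
Rule C → syllable 2 (observed: 1).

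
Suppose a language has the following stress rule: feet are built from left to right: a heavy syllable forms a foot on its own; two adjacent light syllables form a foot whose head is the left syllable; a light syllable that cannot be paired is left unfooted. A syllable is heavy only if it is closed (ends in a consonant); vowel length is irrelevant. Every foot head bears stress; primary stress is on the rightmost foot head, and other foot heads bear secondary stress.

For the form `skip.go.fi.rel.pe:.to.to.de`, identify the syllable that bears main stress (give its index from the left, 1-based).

7

Weights: 1 skip H, 2 go L, 3 fi L, 4 rel H, 5 pe: L, 6 to L, 7 to L, 8 de L.
Parse left to right (heavy = foot alone; LL = one foot; stranded L unfooted): (ˈskip) (ˈgo.fi) (ˈrel) (ˈpe:.to) (ˈto.de).
Foot heads: 1, 2, 4, 5, 7.
Primary stress on the rightmost head = syllable 7.
Primary stress: syllable 7 → skip.go.fi.rel.pe:.to.ˈto.de.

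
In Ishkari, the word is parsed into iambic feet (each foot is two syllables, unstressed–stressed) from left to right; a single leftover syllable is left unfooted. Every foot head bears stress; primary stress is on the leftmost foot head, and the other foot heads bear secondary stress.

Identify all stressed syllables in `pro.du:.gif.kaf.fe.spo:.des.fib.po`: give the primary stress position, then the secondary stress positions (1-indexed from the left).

Parse left to right into iambic (σˈσ) feet: (pro.ˈdu:) (gif.ˈkaf) (fe.ˈspo:) (des.ˈfib) po. Syllable 9 is left unfooted.
Foot heads (stressed positions): 2, 4, 6, 8.
End Rule Leftmost: primary stress on the leftmost head = syllable 2.
Secondary stress on 4, 6, 8: pro.ˈdu:.gif.ˌkaf.fe.ˌspo:.des.ˌfib.po.

primary 2, secondary 4, 6, 8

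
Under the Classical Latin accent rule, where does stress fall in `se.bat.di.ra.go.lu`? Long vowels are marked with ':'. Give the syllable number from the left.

4

Classical Latin: stress the penult if heavy (long vowel or closed), else the antepenult.
Weights: 4 ra L, 5 go L, 6 lu L.
The penult (syllable 5, go) is light, so stress falls on the antepenult (syllable 4, ra).
Stress on syllable 4: se.bat.di.ˈra.go.lu.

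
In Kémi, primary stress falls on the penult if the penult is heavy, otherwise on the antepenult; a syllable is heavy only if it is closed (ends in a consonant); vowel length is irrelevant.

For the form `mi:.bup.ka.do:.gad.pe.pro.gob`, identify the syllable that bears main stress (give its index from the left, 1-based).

6

Weights: 6 pe L, 7 pro L, 8 gob H.
The penult (syllable 7, pro) is light, so stress falls on the antepenult (syllable 6, pe).
Primary stress: syllable 6 → mi:.bup.ka.do:.gad.ˈpe.pro.gob.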